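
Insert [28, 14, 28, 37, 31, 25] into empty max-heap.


Insert 28: [28]
Insert 14: [28, 14]
Insert 28: [28, 14, 28]
Insert 37: [37, 28, 28, 14]
Insert 31: [37, 31, 28, 14, 28]
Insert 25: [37, 31, 28, 14, 28, 25]

Final heap: [37, 31, 28, 14, 28, 25]


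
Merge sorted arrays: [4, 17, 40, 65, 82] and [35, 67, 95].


Take 4 from A
Take 17 from A
Take 35 from B
Take 40 from A
Take 65 from A
Take 67 from B
Take 82 from A

Merged: [4, 17, 35, 40, 65, 67, 82, 95]


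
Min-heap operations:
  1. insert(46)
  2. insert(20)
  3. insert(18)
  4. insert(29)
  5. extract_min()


insert(46) -> [46]
insert(20) -> [20, 46]
insert(18) -> [18, 46, 20]
insert(29) -> [18, 29, 20, 46]
extract_min()->18, [20, 29, 46]

Final heap: [20, 29, 46]


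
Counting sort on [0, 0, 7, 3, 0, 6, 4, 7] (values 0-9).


Input: [0, 0, 7, 3, 0, 6, 4, 7]
Counts: [3, 0, 0, 1, 1, 0, 1, 2, 0, 0]

Sorted: [0, 0, 0, 3, 4, 6, 7, 7]


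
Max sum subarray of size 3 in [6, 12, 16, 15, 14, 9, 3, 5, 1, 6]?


[0:3]: 34
[1:4]: 43
[2:5]: 45
[3:6]: 38
[4:7]: 26
[5:8]: 17
[6:9]: 9
[7:10]: 12

Max: 45 at [2:5]


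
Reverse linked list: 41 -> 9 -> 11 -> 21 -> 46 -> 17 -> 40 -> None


Step 1: curr=41, set curr.next=prev(None) | reversed so far: 41
Step 2: curr=9, set curr.next=prev(41) | reversed so far: 9 -> 41
Step 3: curr=11, set curr.next=prev(9) | reversed so far: 11 -> 9 -> 41
Step 4: curr=21, set curr.next=prev(11) | reversed so far: 21 -> 11 -> 9 -> 41
Step 5: curr=46, set curr.next=prev(21) | reversed so far: 46 -> 21 -> 11 -> 9 -> 41
Step 6: curr=17, set curr.next=prev(46) | reversed so far: 17 -> 46 -> 21 -> 11 -> 9 -> 41
Step 7: curr=40, set curr.next=prev(17) | reversed so far: 40 -> 17 -> 46 -> 21 -> 11 -> 9 -> 41

40 -> 17 -> 46 -> 21 -> 11 -> 9 -> 41 -> None


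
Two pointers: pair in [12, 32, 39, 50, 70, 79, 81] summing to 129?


lo=0(12)+hi=6(81)=93
lo=1(32)+hi=6(81)=113
lo=2(39)+hi=6(81)=120
lo=3(50)+hi=6(81)=131
lo=3(50)+hi=5(79)=129

Yes: 50+79=129


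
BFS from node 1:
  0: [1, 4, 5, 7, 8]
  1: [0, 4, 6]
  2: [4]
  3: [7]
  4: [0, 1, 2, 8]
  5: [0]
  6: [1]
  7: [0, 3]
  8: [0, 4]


Visit 1, enqueue [0, 4, 6]
Visit 0, enqueue [5, 7, 8]
Visit 4, enqueue [2]
Visit 6, enqueue []
Visit 5, enqueue []
Visit 7, enqueue [3]
Visit 8, enqueue []
Visit 2, enqueue []
Visit 3, enqueue []

BFS order: [1, 0, 4, 6, 5, 7, 8, 2, 3]


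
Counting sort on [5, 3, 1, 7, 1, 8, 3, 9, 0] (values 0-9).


Input: [5, 3, 1, 7, 1, 8, 3, 9, 0]
Counts: [1, 2, 0, 2, 0, 1, 0, 1, 1, 1]

Sorted: [0, 1, 1, 3, 3, 5, 7, 8, 9]


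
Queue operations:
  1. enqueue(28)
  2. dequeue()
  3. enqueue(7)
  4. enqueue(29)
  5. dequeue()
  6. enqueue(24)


enqueue(28) -> [28]
dequeue()->28, []
enqueue(7) -> [7]
enqueue(29) -> [7, 29]
dequeue()->7, [29]
enqueue(24) -> [29, 24]

Final queue: [29, 24]


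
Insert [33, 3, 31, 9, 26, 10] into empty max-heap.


Insert 33: [33]
Insert 3: [33, 3]
Insert 31: [33, 3, 31]
Insert 9: [33, 9, 31, 3]
Insert 26: [33, 26, 31, 3, 9]
Insert 10: [33, 26, 31, 3, 9, 10]

Final heap: [33, 26, 31, 3, 9, 10]


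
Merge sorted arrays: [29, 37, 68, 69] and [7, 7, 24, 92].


Take 7 from B
Take 7 from B
Take 24 from B
Take 29 from A
Take 37 from A
Take 68 from A
Take 69 from A

Merged: [7, 7, 24, 29, 37, 68, 69, 92]


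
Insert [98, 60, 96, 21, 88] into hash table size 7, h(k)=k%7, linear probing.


Insert 98: h=0 -> slot 0
Insert 60: h=4 -> slot 4
Insert 96: h=5 -> slot 5
Insert 21: h=0, 1 probes -> slot 1
Insert 88: h=4, 2 probes -> slot 6

Table: [98, 21, None, None, 60, 96, 88]


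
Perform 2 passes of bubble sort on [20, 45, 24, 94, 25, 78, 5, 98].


Initial: [20, 45, 24, 94, 25, 78, 5, 98]
Pass 1: [20, 24, 45, 25, 78, 5, 94, 98] (4 swaps)
Pass 2: [20, 24, 25, 45, 5, 78, 94, 98] (2 swaps)

After 2 passes: [20, 24, 25, 45, 5, 78, 94, 98]


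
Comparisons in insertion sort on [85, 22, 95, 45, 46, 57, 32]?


Algorithm: insertion sort
Input: [85, 22, 95, 45, 46, 57, 32]
Sorted: [22, 32, 45, 46, 57, 85, 95]

17


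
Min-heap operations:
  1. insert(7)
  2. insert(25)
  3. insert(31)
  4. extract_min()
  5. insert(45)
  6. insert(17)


insert(7) -> [7]
insert(25) -> [7, 25]
insert(31) -> [7, 25, 31]
extract_min()->7, [25, 31]
insert(45) -> [25, 31, 45]
insert(17) -> [17, 25, 45, 31]

Final heap: [17, 25, 45, 31]


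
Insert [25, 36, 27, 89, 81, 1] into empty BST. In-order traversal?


Insert 25: root
Insert 36: R from 25
Insert 27: R from 25 -> L from 36
Insert 89: R from 25 -> R from 36
Insert 81: R from 25 -> R from 36 -> L from 89
Insert 1: L from 25

In-order: [1, 25, 27, 36, 81, 89]


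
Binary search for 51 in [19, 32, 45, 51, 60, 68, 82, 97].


Step 1: lo=0, hi=7, mid=3, val=51

Found at index 3


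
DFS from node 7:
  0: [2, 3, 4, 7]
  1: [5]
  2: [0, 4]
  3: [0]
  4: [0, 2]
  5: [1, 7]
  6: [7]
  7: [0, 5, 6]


Visit 7, push [6, 5, 0]
Visit 0, push [4, 3, 2]
Visit 2, push [4]
Visit 4, push []
Visit 3, push []
Visit 5, push [1]
Visit 1, push []
Visit 6, push []

DFS order: [7, 0, 2, 4, 3, 5, 1, 6]


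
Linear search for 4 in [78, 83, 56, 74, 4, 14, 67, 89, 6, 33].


i=0: 78!=4
i=1: 83!=4
i=2: 56!=4
i=3: 74!=4
i=4: 4==4 found!

Found at 4, 5 comps


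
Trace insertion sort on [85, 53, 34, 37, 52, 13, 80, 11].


Initial: [85, 53, 34, 37, 52, 13, 80, 11]
Insert 53: [53, 85, 34, 37, 52, 13, 80, 11]
Insert 34: [34, 53, 85, 37, 52, 13, 80, 11]
Insert 37: [34, 37, 53, 85, 52, 13, 80, 11]
Insert 52: [34, 37, 52, 53, 85, 13, 80, 11]
Insert 13: [13, 34, 37, 52, 53, 85, 80, 11]
Insert 80: [13, 34, 37, 52, 53, 80, 85, 11]
Insert 11: [11, 13, 34, 37, 52, 53, 80, 85]

Sorted: [11, 13, 34, 37, 52, 53, 80, 85]


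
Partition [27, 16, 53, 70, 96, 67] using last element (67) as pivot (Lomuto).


Pivot: 67
  27 <= 67: advance i (no swap)
  16 <= 67: advance i (no swap)
  53 <= 67: advance i (no swap)
Place pivot at 3: [27, 16, 53, 67, 96, 70]

Partitioned: [27, 16, 53, 67, 96, 70]


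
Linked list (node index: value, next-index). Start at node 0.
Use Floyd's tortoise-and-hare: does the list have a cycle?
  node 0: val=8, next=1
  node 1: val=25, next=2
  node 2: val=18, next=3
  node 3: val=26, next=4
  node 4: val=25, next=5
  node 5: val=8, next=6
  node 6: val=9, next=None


Floyd's tortoise (slow, +1) and hare (fast, +2):
  init: slow=0, fast=0
  step 1: slow=1, fast=2
  step 2: slow=2, fast=4
  step 3: slow=3, fast=6
  step 4: fast -> None, no cycle

Cycle: no


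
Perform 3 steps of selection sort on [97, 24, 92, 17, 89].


Initial: [97, 24, 92, 17, 89]
Step 1: min=17 at 3
  Swap: [17, 24, 92, 97, 89]
Step 2: min=24 at 1
  Swap: [17, 24, 92, 97, 89]
Step 3: min=89 at 4
  Swap: [17, 24, 89, 97, 92]

After 3 steps: [17, 24, 89, 97, 92]


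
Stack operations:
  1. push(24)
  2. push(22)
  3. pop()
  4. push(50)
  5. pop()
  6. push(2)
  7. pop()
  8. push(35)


push(24) -> [24]
push(22) -> [24, 22]
pop()->22, [24]
push(50) -> [24, 50]
pop()->50, [24]
push(2) -> [24, 2]
pop()->2, [24]
push(35) -> [24, 35]

Final stack: [24, 35]


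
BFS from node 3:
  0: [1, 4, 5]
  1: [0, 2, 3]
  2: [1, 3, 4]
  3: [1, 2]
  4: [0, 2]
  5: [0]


Visit 3, enqueue [1, 2]
Visit 1, enqueue [0]
Visit 2, enqueue [4]
Visit 0, enqueue [5]
Visit 4, enqueue []
Visit 5, enqueue []

BFS order: [3, 1, 2, 0, 4, 5]


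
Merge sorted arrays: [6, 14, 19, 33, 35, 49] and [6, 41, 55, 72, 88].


Take 6 from A
Take 6 from B
Take 14 from A
Take 19 from A
Take 33 from A
Take 35 from A
Take 41 from B
Take 49 from A

Merged: [6, 6, 14, 19, 33, 35, 41, 49, 55, 72, 88]


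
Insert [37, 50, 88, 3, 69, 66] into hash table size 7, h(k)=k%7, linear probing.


Insert 37: h=2 -> slot 2
Insert 50: h=1 -> slot 1
Insert 88: h=4 -> slot 4
Insert 3: h=3 -> slot 3
Insert 69: h=6 -> slot 6
Insert 66: h=3, 2 probes -> slot 5

Table: [None, 50, 37, 3, 88, 66, 69]


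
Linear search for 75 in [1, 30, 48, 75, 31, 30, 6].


i=0: 1!=75
i=1: 30!=75
i=2: 48!=75
i=3: 75==75 found!

Found at 3, 4 comps


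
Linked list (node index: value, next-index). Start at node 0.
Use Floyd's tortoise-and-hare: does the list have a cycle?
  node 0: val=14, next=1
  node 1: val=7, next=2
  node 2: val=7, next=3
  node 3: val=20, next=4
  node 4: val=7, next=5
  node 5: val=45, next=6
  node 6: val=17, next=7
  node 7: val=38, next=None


Floyd's tortoise (slow, +1) and hare (fast, +2):
  init: slow=0, fast=0
  step 1: slow=1, fast=2
  step 2: slow=2, fast=4
  step 3: slow=3, fast=6
  step 4: fast 6->7->None, no cycle

Cycle: no


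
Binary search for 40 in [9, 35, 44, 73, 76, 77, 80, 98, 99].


Step 1: lo=0, hi=8, mid=4, val=76
Step 2: lo=0, hi=3, mid=1, val=35
Step 3: lo=2, hi=3, mid=2, val=44

Not found


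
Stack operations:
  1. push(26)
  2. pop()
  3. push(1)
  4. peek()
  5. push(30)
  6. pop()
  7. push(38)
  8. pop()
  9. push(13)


push(26) -> [26]
pop()->26, []
push(1) -> [1]
peek()->1
push(30) -> [1, 30]
pop()->30, [1]
push(38) -> [1, 38]
pop()->38, [1]
push(13) -> [1, 13]

Final stack: [1, 13]


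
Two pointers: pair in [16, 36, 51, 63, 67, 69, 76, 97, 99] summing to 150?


lo=0(16)+hi=8(99)=115
lo=1(36)+hi=8(99)=135
lo=2(51)+hi=8(99)=150

Yes: 51+99=150


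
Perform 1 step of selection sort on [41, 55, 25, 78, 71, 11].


Initial: [41, 55, 25, 78, 71, 11]
Step 1: min=11 at 5
  Swap: [11, 55, 25, 78, 71, 41]

After 1 step: [11, 55, 25, 78, 71, 41]


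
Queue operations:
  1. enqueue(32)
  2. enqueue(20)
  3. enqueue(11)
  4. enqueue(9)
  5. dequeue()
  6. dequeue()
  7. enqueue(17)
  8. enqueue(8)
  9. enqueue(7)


enqueue(32) -> [32]
enqueue(20) -> [32, 20]
enqueue(11) -> [32, 20, 11]
enqueue(9) -> [32, 20, 11, 9]
dequeue()->32, [20, 11, 9]
dequeue()->20, [11, 9]
enqueue(17) -> [11, 9, 17]
enqueue(8) -> [11, 9, 17, 8]
enqueue(7) -> [11, 9, 17, 8, 7]

Final queue: [11, 9, 17, 8, 7]


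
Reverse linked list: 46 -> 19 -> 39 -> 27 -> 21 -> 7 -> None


Step 1: curr=46, set curr.next=prev(None) | reversed so far: 46
Step 2: curr=19, set curr.next=prev(46) | reversed so far: 19 -> 46
Step 3: curr=39, set curr.next=prev(19) | reversed so far: 39 -> 19 -> 46
Step 4: curr=27, set curr.next=prev(39) | reversed so far: 27 -> 39 -> 19 -> 46
Step 5: curr=21, set curr.next=prev(27) | reversed so far: 21 -> 27 -> 39 -> 19 -> 46
Step 6: curr=7, set curr.next=prev(21) | reversed so far: 7 -> 21 -> 27 -> 39 -> 19 -> 46

7 -> 21 -> 27 -> 39 -> 19 -> 46 -> None


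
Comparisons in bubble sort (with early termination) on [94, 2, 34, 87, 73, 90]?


Algorithm: bubble sort (with early termination)
Input: [94, 2, 34, 87, 73, 90]
Sorted: [2, 34, 73, 87, 90, 94]

12


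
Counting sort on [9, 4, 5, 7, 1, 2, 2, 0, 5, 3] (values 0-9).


Input: [9, 4, 5, 7, 1, 2, 2, 0, 5, 3]
Counts: [1, 1, 2, 1, 1, 2, 0, 1, 0, 1]

Sorted: [0, 1, 2, 2, 3, 4, 5, 5, 7, 9]


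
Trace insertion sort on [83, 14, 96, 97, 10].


Initial: [83, 14, 96, 97, 10]
Insert 14: [14, 83, 96, 97, 10]
Insert 96: [14, 83, 96, 97, 10]
Insert 97: [14, 83, 96, 97, 10]
Insert 10: [10, 14, 83, 96, 97]

Sorted: [10, 14, 83, 96, 97]


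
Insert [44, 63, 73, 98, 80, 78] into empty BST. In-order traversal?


Insert 44: root
Insert 63: R from 44
Insert 73: R from 44 -> R from 63
Insert 98: R from 44 -> R from 63 -> R from 73
Insert 80: R from 44 -> R from 63 -> R from 73 -> L from 98
Insert 78: R from 44 -> R from 63 -> R from 73 -> L from 98 -> L from 80

In-order: [44, 63, 73, 78, 80, 98]


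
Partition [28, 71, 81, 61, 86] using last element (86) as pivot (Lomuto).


Pivot: 86
  28 <= 86: advance i (no swap)
  71 <= 86: advance i (no swap)
  81 <= 86: advance i (no swap)
  61 <= 86: advance i (no swap)
Place pivot at 4: [28, 71, 81, 61, 86]

Partitioned: [28, 71, 81, 61, 86]


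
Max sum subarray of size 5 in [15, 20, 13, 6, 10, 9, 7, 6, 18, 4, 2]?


[0:5]: 64
[1:6]: 58
[2:7]: 45
[3:8]: 38
[4:9]: 50
[5:10]: 44
[6:11]: 37

Max: 64 at [0:5]


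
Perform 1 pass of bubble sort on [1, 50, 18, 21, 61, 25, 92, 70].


Initial: [1, 50, 18, 21, 61, 25, 92, 70]
Pass 1: [1, 18, 21, 50, 25, 61, 70, 92] (4 swaps)

After 1 pass: [1, 18, 21, 50, 25, 61, 70, 92]


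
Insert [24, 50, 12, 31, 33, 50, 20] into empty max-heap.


Insert 24: [24]
Insert 50: [50, 24]
Insert 12: [50, 24, 12]
Insert 31: [50, 31, 12, 24]
Insert 33: [50, 33, 12, 24, 31]
Insert 50: [50, 33, 50, 24, 31, 12]
Insert 20: [50, 33, 50, 24, 31, 12, 20]

Final heap: [50, 33, 50, 24, 31, 12, 20]


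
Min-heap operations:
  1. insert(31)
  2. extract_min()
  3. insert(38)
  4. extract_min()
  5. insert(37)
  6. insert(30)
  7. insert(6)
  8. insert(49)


insert(31) -> [31]
extract_min()->31, []
insert(38) -> [38]
extract_min()->38, []
insert(37) -> [37]
insert(30) -> [30, 37]
insert(6) -> [6, 37, 30]
insert(49) -> [6, 37, 30, 49]

Final heap: [6, 37, 30, 49]


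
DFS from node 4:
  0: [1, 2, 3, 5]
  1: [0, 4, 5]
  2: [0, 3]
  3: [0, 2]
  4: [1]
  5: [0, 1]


Visit 4, push [1]
Visit 1, push [5, 0]
Visit 0, push [5, 3, 2]
Visit 2, push [3]
Visit 3, push []
Visit 5, push []

DFS order: [4, 1, 0, 2, 3, 5]


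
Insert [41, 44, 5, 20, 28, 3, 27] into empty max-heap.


Insert 41: [41]
Insert 44: [44, 41]
Insert 5: [44, 41, 5]
Insert 20: [44, 41, 5, 20]
Insert 28: [44, 41, 5, 20, 28]
Insert 3: [44, 41, 5, 20, 28, 3]
Insert 27: [44, 41, 27, 20, 28, 3, 5]

Final heap: [44, 41, 27, 20, 28, 3, 5]


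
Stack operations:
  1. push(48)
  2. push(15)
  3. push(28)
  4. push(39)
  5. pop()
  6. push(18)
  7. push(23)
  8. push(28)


push(48) -> [48]
push(15) -> [48, 15]
push(28) -> [48, 15, 28]
push(39) -> [48, 15, 28, 39]
pop()->39, [48, 15, 28]
push(18) -> [48, 15, 28, 18]
push(23) -> [48, 15, 28, 18, 23]
push(28) -> [48, 15, 28, 18, 23, 28]

Final stack: [48, 15, 28, 18, 23, 28]


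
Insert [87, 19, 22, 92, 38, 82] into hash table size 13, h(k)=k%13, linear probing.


Insert 87: h=9 -> slot 9
Insert 19: h=6 -> slot 6
Insert 22: h=9, 1 probes -> slot 10
Insert 92: h=1 -> slot 1
Insert 38: h=12 -> slot 12
Insert 82: h=4 -> slot 4

Table: [None, 92, None, None, 82, None, 19, None, None, 87, 22, None, 38]


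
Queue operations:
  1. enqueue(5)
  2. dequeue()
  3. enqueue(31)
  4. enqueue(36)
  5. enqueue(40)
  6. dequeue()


enqueue(5) -> [5]
dequeue()->5, []
enqueue(31) -> [31]
enqueue(36) -> [31, 36]
enqueue(40) -> [31, 36, 40]
dequeue()->31, [36, 40]

Final queue: [36, 40]


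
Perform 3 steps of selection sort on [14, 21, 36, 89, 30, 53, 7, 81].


Initial: [14, 21, 36, 89, 30, 53, 7, 81]
Step 1: min=7 at 6
  Swap: [7, 21, 36, 89, 30, 53, 14, 81]
Step 2: min=14 at 6
  Swap: [7, 14, 36, 89, 30, 53, 21, 81]
Step 3: min=21 at 6
  Swap: [7, 14, 21, 89, 30, 53, 36, 81]

After 3 steps: [7, 14, 21, 89, 30, 53, 36, 81]


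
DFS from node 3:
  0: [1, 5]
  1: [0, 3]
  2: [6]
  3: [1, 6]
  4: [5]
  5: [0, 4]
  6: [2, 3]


Visit 3, push [6, 1]
Visit 1, push [0]
Visit 0, push [5]
Visit 5, push [4]
Visit 4, push []
Visit 6, push [2]
Visit 2, push []

DFS order: [3, 1, 0, 5, 4, 6, 2]


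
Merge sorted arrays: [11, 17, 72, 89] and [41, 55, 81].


Take 11 from A
Take 17 from A
Take 41 from B
Take 55 from B
Take 72 from A
Take 81 from B

Merged: [11, 17, 41, 55, 72, 81, 89]


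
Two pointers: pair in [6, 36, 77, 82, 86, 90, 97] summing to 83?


lo=0(6)+hi=6(97)=103
lo=0(6)+hi=5(90)=96
lo=0(6)+hi=4(86)=92
lo=0(6)+hi=3(82)=88
lo=0(6)+hi=2(77)=83

Yes: 6+77=83


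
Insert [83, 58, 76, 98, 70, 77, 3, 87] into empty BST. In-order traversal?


Insert 83: root
Insert 58: L from 83
Insert 76: L from 83 -> R from 58
Insert 98: R from 83
Insert 70: L from 83 -> R from 58 -> L from 76
Insert 77: L from 83 -> R from 58 -> R from 76
Insert 3: L from 83 -> L from 58
Insert 87: R from 83 -> L from 98

In-order: [3, 58, 70, 76, 77, 83, 87, 98]


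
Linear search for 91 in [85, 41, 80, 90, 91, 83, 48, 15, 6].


i=0: 85!=91
i=1: 41!=91
i=2: 80!=91
i=3: 90!=91
i=4: 91==91 found!

Found at 4, 5 comps


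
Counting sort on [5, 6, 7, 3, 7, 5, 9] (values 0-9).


Input: [5, 6, 7, 3, 7, 5, 9]
Counts: [0, 0, 0, 1, 0, 2, 1, 2, 0, 1]

Sorted: [3, 5, 5, 6, 7, 7, 9]


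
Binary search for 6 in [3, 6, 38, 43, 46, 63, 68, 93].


Step 1: lo=0, hi=7, mid=3, val=43
Step 2: lo=0, hi=2, mid=1, val=6

Found at index 1


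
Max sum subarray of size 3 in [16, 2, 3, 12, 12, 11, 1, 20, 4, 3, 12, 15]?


[0:3]: 21
[1:4]: 17
[2:5]: 27
[3:6]: 35
[4:7]: 24
[5:8]: 32
[6:9]: 25
[7:10]: 27
[8:11]: 19
[9:12]: 30

Max: 35 at [3:6]


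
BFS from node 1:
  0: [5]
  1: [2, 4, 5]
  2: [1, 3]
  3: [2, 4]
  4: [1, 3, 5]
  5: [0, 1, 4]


Visit 1, enqueue [2, 4, 5]
Visit 2, enqueue [3]
Visit 4, enqueue []
Visit 5, enqueue [0]
Visit 3, enqueue []
Visit 0, enqueue []

BFS order: [1, 2, 4, 5, 3, 0]


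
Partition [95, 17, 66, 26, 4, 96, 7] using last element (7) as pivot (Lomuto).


Pivot: 7
  4 <= 7: swap -> [4, 17, 66, 26, 95, 96, 7]
Place pivot at 1: [4, 7, 66, 26, 95, 96, 17]

Partitioned: [4, 7, 66, 26, 95, 96, 17]


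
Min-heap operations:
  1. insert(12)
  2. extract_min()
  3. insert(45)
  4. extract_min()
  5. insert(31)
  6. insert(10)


insert(12) -> [12]
extract_min()->12, []
insert(45) -> [45]
extract_min()->45, []
insert(31) -> [31]
insert(10) -> [10, 31]

Final heap: [10, 31]


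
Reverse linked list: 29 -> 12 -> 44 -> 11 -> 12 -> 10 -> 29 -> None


Step 1: curr=29, set curr.next=prev(None) | reversed so far: 29
Step 2: curr=12, set curr.next=prev(29) | reversed so far: 12 -> 29
Step 3: curr=44, set curr.next=prev(12) | reversed so far: 44 -> 12 -> 29
Step 4: curr=11, set curr.next=prev(44) | reversed so far: 11 -> 44 -> 12 -> 29
Step 5: curr=12, set curr.next=prev(11) | reversed so far: 12 -> 11 -> 44 -> 12 -> 29
Step 6: curr=10, set curr.next=prev(12) | reversed so far: 10 -> 12 -> 11 -> 44 -> 12 -> 29
Step 7: curr=29, set curr.next=prev(10) | reversed so far: 29 -> 10 -> 12 -> 11 -> 44 -> 12 -> 29

29 -> 10 -> 12 -> 11 -> 44 -> 12 -> 29 -> None


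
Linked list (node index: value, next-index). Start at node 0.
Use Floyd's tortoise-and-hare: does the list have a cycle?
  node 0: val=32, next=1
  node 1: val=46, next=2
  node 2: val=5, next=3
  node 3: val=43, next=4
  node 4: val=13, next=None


Floyd's tortoise (slow, +1) and hare (fast, +2):
  init: slow=0, fast=0
  step 1: slow=1, fast=2
  step 2: slow=2, fast=4
  step 3: fast -> None, no cycle

Cycle: no


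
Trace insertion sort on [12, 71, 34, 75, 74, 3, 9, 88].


Initial: [12, 71, 34, 75, 74, 3, 9, 88]
Insert 71: [12, 71, 34, 75, 74, 3, 9, 88]
Insert 34: [12, 34, 71, 75, 74, 3, 9, 88]
Insert 75: [12, 34, 71, 75, 74, 3, 9, 88]
Insert 74: [12, 34, 71, 74, 75, 3, 9, 88]
Insert 3: [3, 12, 34, 71, 74, 75, 9, 88]
Insert 9: [3, 9, 12, 34, 71, 74, 75, 88]
Insert 88: [3, 9, 12, 34, 71, 74, 75, 88]

Sorted: [3, 9, 12, 34, 71, 74, 75, 88]


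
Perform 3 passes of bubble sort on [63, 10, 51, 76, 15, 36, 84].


Initial: [63, 10, 51, 76, 15, 36, 84]
Pass 1: [10, 51, 63, 15, 36, 76, 84] (4 swaps)
Pass 2: [10, 51, 15, 36, 63, 76, 84] (2 swaps)
Pass 3: [10, 15, 36, 51, 63, 76, 84] (2 swaps)

After 3 passes: [10, 15, 36, 51, 63, 76, 84]


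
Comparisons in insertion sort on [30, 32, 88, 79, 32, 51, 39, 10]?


Algorithm: insertion sort
Input: [30, 32, 88, 79, 32, 51, 39, 10]
Sorted: [10, 30, 32, 32, 39, 51, 79, 88]

21


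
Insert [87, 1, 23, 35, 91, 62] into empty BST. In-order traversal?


Insert 87: root
Insert 1: L from 87
Insert 23: L from 87 -> R from 1
Insert 35: L from 87 -> R from 1 -> R from 23
Insert 91: R from 87
Insert 62: L from 87 -> R from 1 -> R from 23 -> R from 35

In-order: [1, 23, 35, 62, 87, 91]


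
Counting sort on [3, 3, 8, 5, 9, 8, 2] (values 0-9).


Input: [3, 3, 8, 5, 9, 8, 2]
Counts: [0, 0, 1, 2, 0, 1, 0, 0, 2, 1]

Sorted: [2, 3, 3, 5, 8, 8, 9]


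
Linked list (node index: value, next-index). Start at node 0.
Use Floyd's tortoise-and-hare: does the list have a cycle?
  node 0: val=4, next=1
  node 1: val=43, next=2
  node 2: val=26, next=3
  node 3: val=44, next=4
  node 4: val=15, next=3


Floyd's tortoise (slow, +1) and hare (fast, +2):
  init: slow=0, fast=0
  step 1: slow=1, fast=2
  step 2: slow=2, fast=4
  step 3: slow=3, fast=4
  step 4: slow=4, fast=4
  slow == fast at node 4: cycle detected

Cycle: yes


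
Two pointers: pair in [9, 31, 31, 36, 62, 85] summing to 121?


lo=0(9)+hi=5(85)=94
lo=1(31)+hi=5(85)=116
lo=2(31)+hi=5(85)=116
lo=3(36)+hi=5(85)=121

Yes: 36+85=121


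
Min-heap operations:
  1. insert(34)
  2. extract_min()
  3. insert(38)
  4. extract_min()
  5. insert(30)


insert(34) -> [34]
extract_min()->34, []
insert(38) -> [38]
extract_min()->38, []
insert(30) -> [30]

Final heap: [30]


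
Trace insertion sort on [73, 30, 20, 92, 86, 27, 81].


Initial: [73, 30, 20, 92, 86, 27, 81]
Insert 30: [30, 73, 20, 92, 86, 27, 81]
Insert 20: [20, 30, 73, 92, 86, 27, 81]
Insert 92: [20, 30, 73, 92, 86, 27, 81]
Insert 86: [20, 30, 73, 86, 92, 27, 81]
Insert 27: [20, 27, 30, 73, 86, 92, 81]
Insert 81: [20, 27, 30, 73, 81, 86, 92]

Sorted: [20, 27, 30, 73, 81, 86, 92]


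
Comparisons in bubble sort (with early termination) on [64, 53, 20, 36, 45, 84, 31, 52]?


Algorithm: bubble sort (with early termination)
Input: [64, 53, 20, 36, 45, 84, 31, 52]
Sorted: [20, 31, 36, 45, 52, 53, 64, 84]

27


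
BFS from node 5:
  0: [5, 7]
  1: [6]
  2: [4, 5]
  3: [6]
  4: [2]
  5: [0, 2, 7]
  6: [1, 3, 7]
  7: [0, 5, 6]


Visit 5, enqueue [0, 2, 7]
Visit 0, enqueue []
Visit 2, enqueue [4]
Visit 7, enqueue [6]
Visit 4, enqueue []
Visit 6, enqueue [1, 3]
Visit 1, enqueue []
Visit 3, enqueue []

BFS order: [5, 0, 2, 7, 4, 6, 1, 3]


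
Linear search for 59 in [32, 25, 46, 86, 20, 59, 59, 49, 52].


i=0: 32!=59
i=1: 25!=59
i=2: 46!=59
i=3: 86!=59
i=4: 20!=59
i=5: 59==59 found!

Found at 5, 6 comps


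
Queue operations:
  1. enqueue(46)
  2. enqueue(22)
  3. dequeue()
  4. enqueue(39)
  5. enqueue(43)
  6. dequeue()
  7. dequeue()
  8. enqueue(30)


enqueue(46) -> [46]
enqueue(22) -> [46, 22]
dequeue()->46, [22]
enqueue(39) -> [22, 39]
enqueue(43) -> [22, 39, 43]
dequeue()->22, [39, 43]
dequeue()->39, [43]
enqueue(30) -> [43, 30]

Final queue: [43, 30]


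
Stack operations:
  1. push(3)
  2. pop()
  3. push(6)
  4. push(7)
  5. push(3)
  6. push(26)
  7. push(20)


push(3) -> [3]
pop()->3, []
push(6) -> [6]
push(7) -> [6, 7]
push(3) -> [6, 7, 3]
push(26) -> [6, 7, 3, 26]
push(20) -> [6, 7, 3, 26, 20]

Final stack: [6, 7, 3, 26, 20]


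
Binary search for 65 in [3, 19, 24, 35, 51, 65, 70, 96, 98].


Step 1: lo=0, hi=8, mid=4, val=51
Step 2: lo=5, hi=8, mid=6, val=70
Step 3: lo=5, hi=5, mid=5, val=65

Found at index 5


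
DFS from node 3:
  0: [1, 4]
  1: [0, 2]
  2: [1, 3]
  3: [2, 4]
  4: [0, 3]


Visit 3, push [4, 2]
Visit 2, push [1]
Visit 1, push [0]
Visit 0, push [4]
Visit 4, push []

DFS order: [3, 2, 1, 0, 4]


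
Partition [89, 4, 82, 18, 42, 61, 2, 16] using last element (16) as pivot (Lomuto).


Pivot: 16
  4 <= 16: swap -> [4, 89, 82, 18, 42, 61, 2, 16]
  2 <= 16: swap -> [4, 2, 82, 18, 42, 61, 89, 16]
Place pivot at 2: [4, 2, 16, 18, 42, 61, 89, 82]

Partitioned: [4, 2, 16, 18, 42, 61, 89, 82]


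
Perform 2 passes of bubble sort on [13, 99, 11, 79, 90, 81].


Initial: [13, 99, 11, 79, 90, 81]
Pass 1: [13, 11, 79, 90, 81, 99] (4 swaps)
Pass 2: [11, 13, 79, 81, 90, 99] (2 swaps)

After 2 passes: [11, 13, 79, 81, 90, 99]


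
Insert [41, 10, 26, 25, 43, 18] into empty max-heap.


Insert 41: [41]
Insert 10: [41, 10]
Insert 26: [41, 10, 26]
Insert 25: [41, 25, 26, 10]
Insert 43: [43, 41, 26, 10, 25]
Insert 18: [43, 41, 26, 10, 25, 18]

Final heap: [43, 41, 26, 10, 25, 18]


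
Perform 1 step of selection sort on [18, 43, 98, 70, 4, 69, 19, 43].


Initial: [18, 43, 98, 70, 4, 69, 19, 43]
Step 1: min=4 at 4
  Swap: [4, 43, 98, 70, 18, 69, 19, 43]

After 1 step: [4, 43, 98, 70, 18, 69, 19, 43]


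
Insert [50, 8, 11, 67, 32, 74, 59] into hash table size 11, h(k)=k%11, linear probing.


Insert 50: h=6 -> slot 6
Insert 8: h=8 -> slot 8
Insert 11: h=0 -> slot 0
Insert 67: h=1 -> slot 1
Insert 32: h=10 -> slot 10
Insert 74: h=8, 1 probes -> slot 9
Insert 59: h=4 -> slot 4

Table: [11, 67, None, None, 59, None, 50, None, 8, 74, 32]


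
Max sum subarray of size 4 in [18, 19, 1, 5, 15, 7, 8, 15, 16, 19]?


[0:4]: 43
[1:5]: 40
[2:6]: 28
[3:7]: 35
[4:8]: 45
[5:9]: 46
[6:10]: 58

Max: 58 at [6:10]


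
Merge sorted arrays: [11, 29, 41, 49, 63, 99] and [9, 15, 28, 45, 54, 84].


Take 9 from B
Take 11 from A
Take 15 from B
Take 28 from B
Take 29 from A
Take 41 from A
Take 45 from B
Take 49 from A
Take 54 from B
Take 63 from A
Take 84 from B

Merged: [9, 11, 15, 28, 29, 41, 45, 49, 54, 63, 84, 99]


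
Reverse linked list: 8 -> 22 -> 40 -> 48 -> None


Step 1: curr=8, set curr.next=prev(None) | reversed so far: 8
Step 2: curr=22, set curr.next=prev(8) | reversed so far: 22 -> 8
Step 3: curr=40, set curr.next=prev(22) | reversed so far: 40 -> 22 -> 8
Step 4: curr=48, set curr.next=prev(40) | reversed so far: 48 -> 40 -> 22 -> 8

48 -> 40 -> 22 -> 8 -> None


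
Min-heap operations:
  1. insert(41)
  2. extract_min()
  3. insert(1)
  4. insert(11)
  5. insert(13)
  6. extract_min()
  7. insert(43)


insert(41) -> [41]
extract_min()->41, []
insert(1) -> [1]
insert(11) -> [1, 11]
insert(13) -> [1, 11, 13]
extract_min()->1, [11, 13]
insert(43) -> [11, 13, 43]

Final heap: [11, 13, 43]


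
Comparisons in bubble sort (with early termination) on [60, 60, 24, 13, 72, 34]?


Algorithm: bubble sort (with early termination)
Input: [60, 60, 24, 13, 72, 34]
Sorted: [13, 24, 34, 60, 60, 72]

14


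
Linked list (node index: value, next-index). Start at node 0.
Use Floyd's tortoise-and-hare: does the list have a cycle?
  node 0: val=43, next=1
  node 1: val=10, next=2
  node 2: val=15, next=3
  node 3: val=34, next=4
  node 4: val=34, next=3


Floyd's tortoise (slow, +1) and hare (fast, +2):
  init: slow=0, fast=0
  step 1: slow=1, fast=2
  step 2: slow=2, fast=4
  step 3: slow=3, fast=4
  step 4: slow=4, fast=4
  slow == fast at node 4: cycle detected

Cycle: yes


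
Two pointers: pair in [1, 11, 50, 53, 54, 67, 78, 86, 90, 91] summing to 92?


lo=0(1)+hi=9(91)=92

Yes: 1+91=92


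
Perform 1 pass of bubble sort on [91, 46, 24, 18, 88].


Initial: [91, 46, 24, 18, 88]
Pass 1: [46, 24, 18, 88, 91] (4 swaps)

After 1 pass: [46, 24, 18, 88, 91]


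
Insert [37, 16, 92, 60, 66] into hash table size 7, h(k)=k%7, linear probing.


Insert 37: h=2 -> slot 2
Insert 16: h=2, 1 probes -> slot 3
Insert 92: h=1 -> slot 1
Insert 60: h=4 -> slot 4
Insert 66: h=3, 2 probes -> slot 5

Table: [None, 92, 37, 16, 60, 66, None]


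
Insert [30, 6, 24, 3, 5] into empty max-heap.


Insert 30: [30]
Insert 6: [30, 6]
Insert 24: [30, 6, 24]
Insert 3: [30, 6, 24, 3]
Insert 5: [30, 6, 24, 3, 5]

Final heap: [30, 6, 24, 3, 5]


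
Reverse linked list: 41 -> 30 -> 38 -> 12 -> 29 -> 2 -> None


Step 1: curr=41, set curr.next=prev(None) | reversed so far: 41
Step 2: curr=30, set curr.next=prev(41) | reversed so far: 30 -> 41
Step 3: curr=38, set curr.next=prev(30) | reversed so far: 38 -> 30 -> 41
Step 4: curr=12, set curr.next=prev(38) | reversed so far: 12 -> 38 -> 30 -> 41
Step 5: curr=29, set curr.next=prev(12) | reversed so far: 29 -> 12 -> 38 -> 30 -> 41
Step 6: curr=2, set curr.next=prev(29) | reversed so far: 2 -> 29 -> 12 -> 38 -> 30 -> 41

2 -> 29 -> 12 -> 38 -> 30 -> 41 -> None


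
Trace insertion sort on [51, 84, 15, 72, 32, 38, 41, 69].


Initial: [51, 84, 15, 72, 32, 38, 41, 69]
Insert 84: [51, 84, 15, 72, 32, 38, 41, 69]
Insert 15: [15, 51, 84, 72, 32, 38, 41, 69]
Insert 72: [15, 51, 72, 84, 32, 38, 41, 69]
Insert 32: [15, 32, 51, 72, 84, 38, 41, 69]
Insert 38: [15, 32, 38, 51, 72, 84, 41, 69]
Insert 41: [15, 32, 38, 41, 51, 72, 84, 69]
Insert 69: [15, 32, 38, 41, 51, 69, 72, 84]

Sorted: [15, 32, 38, 41, 51, 69, 72, 84]


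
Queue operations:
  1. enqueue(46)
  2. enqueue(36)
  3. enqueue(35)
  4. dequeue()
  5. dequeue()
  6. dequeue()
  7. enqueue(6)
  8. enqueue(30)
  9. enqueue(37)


enqueue(46) -> [46]
enqueue(36) -> [46, 36]
enqueue(35) -> [46, 36, 35]
dequeue()->46, [36, 35]
dequeue()->36, [35]
dequeue()->35, []
enqueue(6) -> [6]
enqueue(30) -> [6, 30]
enqueue(37) -> [6, 30, 37]

Final queue: [6, 30, 37]


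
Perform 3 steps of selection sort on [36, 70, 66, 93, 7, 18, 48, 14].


Initial: [36, 70, 66, 93, 7, 18, 48, 14]
Step 1: min=7 at 4
  Swap: [7, 70, 66, 93, 36, 18, 48, 14]
Step 2: min=14 at 7
  Swap: [7, 14, 66, 93, 36, 18, 48, 70]
Step 3: min=18 at 5
  Swap: [7, 14, 18, 93, 36, 66, 48, 70]

After 3 steps: [7, 14, 18, 93, 36, 66, 48, 70]


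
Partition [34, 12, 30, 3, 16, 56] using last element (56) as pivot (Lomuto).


Pivot: 56
  34 <= 56: advance i (no swap)
  12 <= 56: advance i (no swap)
  30 <= 56: advance i (no swap)
  3 <= 56: advance i (no swap)
  16 <= 56: advance i (no swap)
Place pivot at 5: [34, 12, 30, 3, 16, 56]

Partitioned: [34, 12, 30, 3, 16, 56]


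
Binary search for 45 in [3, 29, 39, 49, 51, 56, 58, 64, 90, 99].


Step 1: lo=0, hi=9, mid=4, val=51
Step 2: lo=0, hi=3, mid=1, val=29
Step 3: lo=2, hi=3, mid=2, val=39
Step 4: lo=3, hi=3, mid=3, val=49

Not found


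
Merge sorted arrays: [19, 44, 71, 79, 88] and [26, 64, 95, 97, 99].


Take 19 from A
Take 26 from B
Take 44 from A
Take 64 from B
Take 71 from A
Take 79 from A
Take 88 from A

Merged: [19, 26, 44, 64, 71, 79, 88, 95, 97, 99]


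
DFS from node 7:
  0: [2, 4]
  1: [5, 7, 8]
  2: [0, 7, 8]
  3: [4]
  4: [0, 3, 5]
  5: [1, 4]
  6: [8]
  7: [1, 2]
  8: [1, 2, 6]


Visit 7, push [2, 1]
Visit 1, push [8, 5]
Visit 5, push [4]
Visit 4, push [3, 0]
Visit 0, push [2]
Visit 2, push [8]
Visit 8, push [6]
Visit 6, push []
Visit 3, push []

DFS order: [7, 1, 5, 4, 0, 2, 8, 6, 3]


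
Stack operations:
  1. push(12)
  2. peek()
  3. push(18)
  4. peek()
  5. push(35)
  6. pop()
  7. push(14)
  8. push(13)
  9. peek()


push(12) -> [12]
peek()->12
push(18) -> [12, 18]
peek()->18
push(35) -> [12, 18, 35]
pop()->35, [12, 18]
push(14) -> [12, 18, 14]
push(13) -> [12, 18, 14, 13]
peek()->13

Final stack: [12, 18, 14, 13]


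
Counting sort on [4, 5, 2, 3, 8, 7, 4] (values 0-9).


Input: [4, 5, 2, 3, 8, 7, 4]
Counts: [0, 0, 1, 1, 2, 1, 0, 1, 1, 0]

Sorted: [2, 3, 4, 4, 5, 7, 8]


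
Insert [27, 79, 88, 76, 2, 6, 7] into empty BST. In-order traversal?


Insert 27: root
Insert 79: R from 27
Insert 88: R from 27 -> R from 79
Insert 76: R from 27 -> L from 79
Insert 2: L from 27
Insert 6: L from 27 -> R from 2
Insert 7: L from 27 -> R from 2 -> R from 6

In-order: [2, 6, 7, 27, 76, 79, 88]


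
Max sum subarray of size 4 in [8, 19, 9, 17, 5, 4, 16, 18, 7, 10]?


[0:4]: 53
[1:5]: 50
[2:6]: 35
[3:7]: 42
[4:8]: 43
[5:9]: 45
[6:10]: 51

Max: 53 at [0:4]


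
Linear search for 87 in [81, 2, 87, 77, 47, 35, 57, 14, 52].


i=0: 81!=87
i=1: 2!=87
i=2: 87==87 found!

Found at 2, 3 comps


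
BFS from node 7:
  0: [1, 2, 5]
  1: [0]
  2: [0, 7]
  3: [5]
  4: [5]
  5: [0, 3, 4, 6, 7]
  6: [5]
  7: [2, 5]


Visit 7, enqueue [2, 5]
Visit 2, enqueue [0]
Visit 5, enqueue [3, 4, 6]
Visit 0, enqueue [1]
Visit 3, enqueue []
Visit 4, enqueue []
Visit 6, enqueue []
Visit 1, enqueue []

BFS order: [7, 2, 5, 0, 3, 4, 6, 1]


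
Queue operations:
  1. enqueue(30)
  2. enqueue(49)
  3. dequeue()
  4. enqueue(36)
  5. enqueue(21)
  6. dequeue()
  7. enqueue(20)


enqueue(30) -> [30]
enqueue(49) -> [30, 49]
dequeue()->30, [49]
enqueue(36) -> [49, 36]
enqueue(21) -> [49, 36, 21]
dequeue()->49, [36, 21]
enqueue(20) -> [36, 21, 20]

Final queue: [36, 21, 20]


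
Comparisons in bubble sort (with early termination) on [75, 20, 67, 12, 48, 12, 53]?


Algorithm: bubble sort (with early termination)
Input: [75, 20, 67, 12, 48, 12, 53]
Sorted: [12, 12, 20, 48, 53, 67, 75]

20


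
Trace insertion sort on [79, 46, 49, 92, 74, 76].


Initial: [79, 46, 49, 92, 74, 76]
Insert 46: [46, 79, 49, 92, 74, 76]
Insert 49: [46, 49, 79, 92, 74, 76]
Insert 92: [46, 49, 79, 92, 74, 76]
Insert 74: [46, 49, 74, 79, 92, 76]
Insert 76: [46, 49, 74, 76, 79, 92]

Sorted: [46, 49, 74, 76, 79, 92]


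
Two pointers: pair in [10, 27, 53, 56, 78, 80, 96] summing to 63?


lo=0(10)+hi=6(96)=106
lo=0(10)+hi=5(80)=90
lo=0(10)+hi=4(78)=88
lo=0(10)+hi=3(56)=66
lo=0(10)+hi=2(53)=63

Yes: 10+53=63


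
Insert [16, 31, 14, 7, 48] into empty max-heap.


Insert 16: [16]
Insert 31: [31, 16]
Insert 14: [31, 16, 14]
Insert 7: [31, 16, 14, 7]
Insert 48: [48, 31, 14, 7, 16]

Final heap: [48, 31, 14, 7, 16]


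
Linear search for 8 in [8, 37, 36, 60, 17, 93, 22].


i=0: 8==8 found!

Found at 0, 1 comps


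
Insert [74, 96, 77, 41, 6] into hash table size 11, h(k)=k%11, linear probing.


Insert 74: h=8 -> slot 8
Insert 96: h=8, 1 probes -> slot 9
Insert 77: h=0 -> slot 0
Insert 41: h=8, 2 probes -> slot 10
Insert 6: h=6 -> slot 6

Table: [77, None, None, None, None, None, 6, None, 74, 96, 41]


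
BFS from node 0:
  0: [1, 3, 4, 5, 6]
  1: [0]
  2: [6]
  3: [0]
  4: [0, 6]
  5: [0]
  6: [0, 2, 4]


Visit 0, enqueue [1, 3, 4, 5, 6]
Visit 1, enqueue []
Visit 3, enqueue []
Visit 4, enqueue []
Visit 5, enqueue []
Visit 6, enqueue [2]
Visit 2, enqueue []

BFS order: [0, 1, 3, 4, 5, 6, 2]


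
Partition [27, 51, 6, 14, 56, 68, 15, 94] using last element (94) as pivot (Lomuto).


Pivot: 94
  27 <= 94: advance i (no swap)
  51 <= 94: advance i (no swap)
  6 <= 94: advance i (no swap)
  14 <= 94: advance i (no swap)
  56 <= 94: advance i (no swap)
  68 <= 94: advance i (no swap)
  15 <= 94: advance i (no swap)
Place pivot at 7: [27, 51, 6, 14, 56, 68, 15, 94]

Partitioned: [27, 51, 6, 14, 56, 68, 15, 94]


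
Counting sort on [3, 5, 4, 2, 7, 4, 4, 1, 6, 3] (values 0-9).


Input: [3, 5, 4, 2, 7, 4, 4, 1, 6, 3]
Counts: [0, 1, 1, 2, 3, 1, 1, 1, 0, 0]

Sorted: [1, 2, 3, 3, 4, 4, 4, 5, 6, 7]


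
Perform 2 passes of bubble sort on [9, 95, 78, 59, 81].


Initial: [9, 95, 78, 59, 81]
Pass 1: [9, 78, 59, 81, 95] (3 swaps)
Pass 2: [9, 59, 78, 81, 95] (1 swaps)

After 2 passes: [9, 59, 78, 81, 95]


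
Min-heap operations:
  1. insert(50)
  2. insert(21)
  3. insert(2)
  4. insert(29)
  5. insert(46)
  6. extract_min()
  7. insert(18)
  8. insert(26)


insert(50) -> [50]
insert(21) -> [21, 50]
insert(2) -> [2, 50, 21]
insert(29) -> [2, 29, 21, 50]
insert(46) -> [2, 29, 21, 50, 46]
extract_min()->2, [21, 29, 46, 50]
insert(18) -> [18, 21, 46, 50, 29]
insert(26) -> [18, 21, 26, 50, 29, 46]

Final heap: [18, 21, 26, 50, 29, 46]


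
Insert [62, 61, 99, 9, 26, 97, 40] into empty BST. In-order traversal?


Insert 62: root
Insert 61: L from 62
Insert 99: R from 62
Insert 9: L from 62 -> L from 61
Insert 26: L from 62 -> L from 61 -> R from 9
Insert 97: R from 62 -> L from 99
Insert 40: L from 62 -> L from 61 -> R from 9 -> R from 26

In-order: [9, 26, 40, 61, 62, 97, 99]


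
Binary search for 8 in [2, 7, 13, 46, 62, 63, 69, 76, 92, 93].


Step 1: lo=0, hi=9, mid=4, val=62
Step 2: lo=0, hi=3, mid=1, val=7
Step 3: lo=2, hi=3, mid=2, val=13

Not found


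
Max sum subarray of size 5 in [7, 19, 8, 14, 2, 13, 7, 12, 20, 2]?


[0:5]: 50
[1:6]: 56
[2:7]: 44
[3:8]: 48
[4:9]: 54
[5:10]: 54

Max: 56 at [1:6]


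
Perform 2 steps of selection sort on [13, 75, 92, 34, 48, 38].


Initial: [13, 75, 92, 34, 48, 38]
Step 1: min=13 at 0
  Swap: [13, 75, 92, 34, 48, 38]
Step 2: min=34 at 3
  Swap: [13, 34, 92, 75, 48, 38]

After 2 steps: [13, 34, 92, 75, 48, 38]


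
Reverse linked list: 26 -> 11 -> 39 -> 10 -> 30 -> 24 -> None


Step 1: curr=26, set curr.next=prev(None) | reversed so far: 26
Step 2: curr=11, set curr.next=prev(26) | reversed so far: 11 -> 26
Step 3: curr=39, set curr.next=prev(11) | reversed so far: 39 -> 11 -> 26
Step 4: curr=10, set curr.next=prev(39) | reversed so far: 10 -> 39 -> 11 -> 26
Step 5: curr=30, set curr.next=prev(10) | reversed so far: 30 -> 10 -> 39 -> 11 -> 26
Step 6: curr=24, set curr.next=prev(30) | reversed so far: 24 -> 30 -> 10 -> 39 -> 11 -> 26

24 -> 30 -> 10 -> 39 -> 11 -> 26 -> None


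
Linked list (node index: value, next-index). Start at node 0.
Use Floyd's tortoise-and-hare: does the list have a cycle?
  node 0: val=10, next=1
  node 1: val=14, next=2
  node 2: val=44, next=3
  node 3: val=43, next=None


Floyd's tortoise (slow, +1) and hare (fast, +2):
  init: slow=0, fast=0
  step 1: slow=1, fast=2
  step 2: fast 2->3->None, no cycle

Cycle: no


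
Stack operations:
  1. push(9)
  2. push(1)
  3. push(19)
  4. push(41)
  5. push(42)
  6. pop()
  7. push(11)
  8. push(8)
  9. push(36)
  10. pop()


push(9) -> [9]
push(1) -> [9, 1]
push(19) -> [9, 1, 19]
push(41) -> [9, 1, 19, 41]
push(42) -> [9, 1, 19, 41, 42]
pop()->42, [9, 1, 19, 41]
push(11) -> [9, 1, 19, 41, 11]
push(8) -> [9, 1, 19, 41, 11, 8]
push(36) -> [9, 1, 19, 41, 11, 8, 36]
pop()->36, [9, 1, 19, 41, 11, 8]

Final stack: [9, 1, 19, 41, 11, 8]


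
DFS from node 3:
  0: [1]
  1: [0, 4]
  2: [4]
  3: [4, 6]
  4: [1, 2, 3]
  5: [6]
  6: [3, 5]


Visit 3, push [6, 4]
Visit 4, push [2, 1]
Visit 1, push [0]
Visit 0, push []
Visit 2, push []
Visit 6, push [5]
Visit 5, push []

DFS order: [3, 4, 1, 0, 2, 6, 5]


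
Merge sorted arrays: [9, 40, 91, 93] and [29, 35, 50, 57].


Take 9 from A
Take 29 from B
Take 35 from B
Take 40 from A
Take 50 from B
Take 57 from B

Merged: [9, 29, 35, 40, 50, 57, 91, 93]


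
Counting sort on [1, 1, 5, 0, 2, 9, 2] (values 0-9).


Input: [1, 1, 5, 0, 2, 9, 2]
Counts: [1, 2, 2, 0, 0, 1, 0, 0, 0, 1]

Sorted: [0, 1, 1, 2, 2, 5, 9]


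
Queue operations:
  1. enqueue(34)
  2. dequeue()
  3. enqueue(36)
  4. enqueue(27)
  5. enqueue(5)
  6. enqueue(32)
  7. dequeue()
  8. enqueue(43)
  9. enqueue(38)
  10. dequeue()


enqueue(34) -> [34]
dequeue()->34, []
enqueue(36) -> [36]
enqueue(27) -> [36, 27]
enqueue(5) -> [36, 27, 5]
enqueue(32) -> [36, 27, 5, 32]
dequeue()->36, [27, 5, 32]
enqueue(43) -> [27, 5, 32, 43]
enqueue(38) -> [27, 5, 32, 43, 38]
dequeue()->27, [5, 32, 43, 38]

Final queue: [5, 32, 43, 38]


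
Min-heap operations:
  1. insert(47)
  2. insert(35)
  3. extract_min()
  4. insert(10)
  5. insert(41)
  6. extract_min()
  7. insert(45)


insert(47) -> [47]
insert(35) -> [35, 47]
extract_min()->35, [47]
insert(10) -> [10, 47]
insert(41) -> [10, 47, 41]
extract_min()->10, [41, 47]
insert(45) -> [41, 47, 45]

Final heap: [41, 47, 45]


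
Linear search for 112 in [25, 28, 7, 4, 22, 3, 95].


i=0: 25!=112
i=1: 28!=112
i=2: 7!=112
i=3: 4!=112
i=4: 22!=112
i=5: 3!=112
i=6: 95!=112

Not found, 7 comps


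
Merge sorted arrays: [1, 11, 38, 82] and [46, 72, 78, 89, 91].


Take 1 from A
Take 11 from A
Take 38 from A
Take 46 from B
Take 72 from B
Take 78 from B
Take 82 from A

Merged: [1, 11, 38, 46, 72, 78, 82, 89, 91]


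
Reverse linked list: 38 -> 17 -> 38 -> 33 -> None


Step 1: curr=38, set curr.next=prev(None) | reversed so far: 38
Step 2: curr=17, set curr.next=prev(38) | reversed so far: 17 -> 38
Step 3: curr=38, set curr.next=prev(17) | reversed so far: 38 -> 17 -> 38
Step 4: curr=33, set curr.next=prev(38) | reversed so far: 33 -> 38 -> 17 -> 38

33 -> 38 -> 17 -> 38 -> None


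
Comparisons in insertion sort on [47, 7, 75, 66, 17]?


Algorithm: insertion sort
Input: [47, 7, 75, 66, 17]
Sorted: [7, 17, 47, 66, 75]

8


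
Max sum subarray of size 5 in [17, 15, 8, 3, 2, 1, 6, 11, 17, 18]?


[0:5]: 45
[1:6]: 29
[2:7]: 20
[3:8]: 23
[4:9]: 37
[5:10]: 53

Max: 53 at [5:10]


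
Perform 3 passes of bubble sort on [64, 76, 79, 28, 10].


Initial: [64, 76, 79, 28, 10]
Pass 1: [64, 76, 28, 10, 79] (2 swaps)
Pass 2: [64, 28, 10, 76, 79] (2 swaps)
Pass 3: [28, 10, 64, 76, 79] (2 swaps)

After 3 passes: [28, 10, 64, 76, 79]


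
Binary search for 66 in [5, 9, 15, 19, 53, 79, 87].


Step 1: lo=0, hi=6, mid=3, val=19
Step 2: lo=4, hi=6, mid=5, val=79
Step 3: lo=4, hi=4, mid=4, val=53

Not found


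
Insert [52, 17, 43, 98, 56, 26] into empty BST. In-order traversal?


Insert 52: root
Insert 17: L from 52
Insert 43: L from 52 -> R from 17
Insert 98: R from 52
Insert 56: R from 52 -> L from 98
Insert 26: L from 52 -> R from 17 -> L from 43

In-order: [17, 26, 43, 52, 56, 98]
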